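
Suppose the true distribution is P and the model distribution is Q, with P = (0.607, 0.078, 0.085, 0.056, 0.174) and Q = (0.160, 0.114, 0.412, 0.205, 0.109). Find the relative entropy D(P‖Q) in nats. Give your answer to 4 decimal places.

D(P‖Q) = Σ p·ln(p/q).
  0.607·ln(0.607/0.160) = 0.80935
  0.078·ln(0.078/0.114) = -0.02960
  0.085·ln(0.085/0.412) = -0.13416
  0.056·ln(0.056/0.205) = -0.07267
  0.174·ln(0.174/0.109) = 0.08138
D(P‖Q) = 0.6543 nats.

0.6543 nats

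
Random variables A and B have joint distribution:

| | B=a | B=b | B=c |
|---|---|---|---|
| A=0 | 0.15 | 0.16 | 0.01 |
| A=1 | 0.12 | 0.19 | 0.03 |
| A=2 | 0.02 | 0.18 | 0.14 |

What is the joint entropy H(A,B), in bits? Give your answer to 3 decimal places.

2.829 bits

H(A,B) = −Σ p(x,y)·log₂ p(x,y) over all 9 cells.
  cell (0,a): −0.15·log₂0.15 = 0.4105
  cell (0,b): −0.16·log₂0.16 = 0.4230
  cell (0,c): −0.01·log₂0.01 = 0.0664
  cell (1,a): −0.12·log₂0.12 = 0.3671
  cell (1,b): −0.19·log₂0.19 = 0.4552
  cell (1,c): −0.03·log₂0.03 = 0.1518
  cell (2,a): −0.02·log₂0.02 = 0.1129
  cell (2,b): −0.18·log₂0.18 = 0.4453
  cell (2,c): −0.14·log₂0.14 = 0.3971
Sum = 2.829 bits.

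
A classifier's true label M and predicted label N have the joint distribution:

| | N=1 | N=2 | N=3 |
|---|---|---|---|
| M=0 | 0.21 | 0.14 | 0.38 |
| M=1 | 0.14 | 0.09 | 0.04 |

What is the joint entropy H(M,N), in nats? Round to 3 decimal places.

H(M,N) = −Σ p(x,y)·ln p(x,y) over all 6 cells.
  cell (0,1): −0.21·ln0.21 = 0.3277
  cell (0,2): −0.14·ln0.14 = 0.2753
  cell (0,3): −0.38·ln0.38 = 0.3677
  cell (1,1): −0.14·ln0.14 = 0.2753
  cell (1,2): −0.09·ln0.09 = 0.2167
  cell (1,3): −0.04·ln0.04 = 0.1288
Sum = 1.591 nats.

1.591 nats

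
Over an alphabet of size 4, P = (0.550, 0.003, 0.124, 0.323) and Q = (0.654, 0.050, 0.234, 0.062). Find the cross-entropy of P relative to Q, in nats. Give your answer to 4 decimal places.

H(P,Q) = −Σ p·ln q.
  −0.550·ln(0.654) = 0.23356
  −0.003·ln(0.050) = 0.00899
  −0.124·ln(0.234) = 0.18010
  −0.323·ln(0.062) = 0.89814
H(P,Q) = 1.3208 nats.

1.3208 nats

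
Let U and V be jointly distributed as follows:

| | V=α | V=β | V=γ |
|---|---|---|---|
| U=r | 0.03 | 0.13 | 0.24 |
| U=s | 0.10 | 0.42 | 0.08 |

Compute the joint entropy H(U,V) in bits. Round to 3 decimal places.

2.178 bits

H(U,V) = −Σ p(x,y)·log₂ p(x,y) over all 6 cells.
  cell (r,α): −0.03·log₂0.03 = 0.1518
  cell (r,β): −0.13·log₂0.13 = 0.3826
  cell (r,γ): −0.24·log₂0.24 = 0.4941
  cell (s,α): −0.10·log₂0.10 = 0.3322
  cell (s,β): −0.42·log₂0.42 = 0.5256
  cell (s,γ): −0.08·log₂0.08 = 0.2915
Sum = 2.178 bits.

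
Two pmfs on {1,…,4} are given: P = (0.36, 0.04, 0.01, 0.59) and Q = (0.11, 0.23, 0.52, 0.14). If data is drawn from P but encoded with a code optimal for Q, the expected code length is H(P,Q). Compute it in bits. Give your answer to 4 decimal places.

H(P,Q) = −Σ p·log₂ q.
  −0.36·log₂(0.11) = 1.14639
  −0.04·log₂(0.23) = 0.08481
  −0.01·log₂(0.52) = 0.00943
  −0.59·log₂(0.14) = 1.67354
H(P,Q) = 2.9142 bits.

2.9142 bits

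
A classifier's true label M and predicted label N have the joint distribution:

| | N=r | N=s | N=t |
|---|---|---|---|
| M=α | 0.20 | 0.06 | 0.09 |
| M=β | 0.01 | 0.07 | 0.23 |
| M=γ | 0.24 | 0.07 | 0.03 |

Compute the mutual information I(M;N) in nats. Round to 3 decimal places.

0.234 nats

Marginals: p(M) = (0.3500, 0.3100, 0.3400), p(N) = (0.4500, 0.2000, 0.3500).
I(M;N) = H(M) + H(N) − H(M,N).
H(M) = 1.0973, H(N) = 1.0487, H(M,N) = 1.9115.
I(M;N) = 1.0973 + 1.0487 − 1.9115 = 0.234 nats.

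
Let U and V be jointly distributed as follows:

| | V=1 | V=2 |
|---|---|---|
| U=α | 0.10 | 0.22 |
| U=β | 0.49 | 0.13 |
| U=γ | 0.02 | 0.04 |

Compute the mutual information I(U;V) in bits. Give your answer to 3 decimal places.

0.164 bits

Marginals: p(U) = (0.3200, 0.6200, 0.0600), p(V) = (0.6100, 0.3900).
I(U;V) = Σ p(x,y)·log₂[p(x,y)/(p(x)p(y))].
  (α,1): 0.10·log₂(0.5123) = -0.0965
  (α,2): 0.22·log₂(1.7628) = 0.1799
  (β,1): 0.49·log₂(1.2956) = 0.1831
  (β,2): 0.13·log₂(0.5376) = -0.1164
  (γ,1): 0.02·log₂(0.5464) = -0.0174
  (γ,2): 0.04·log₂(1.7094) = 0.0309
Sum = 0.164 bits.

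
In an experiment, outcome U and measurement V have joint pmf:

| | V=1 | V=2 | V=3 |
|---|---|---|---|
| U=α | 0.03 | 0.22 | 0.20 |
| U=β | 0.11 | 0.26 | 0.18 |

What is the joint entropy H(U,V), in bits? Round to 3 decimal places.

2.398 bits

H(U,V) = −Σ p(x,y)·log₂ p(x,y) over all 6 cells.
  cell (α,1): −0.03·log₂0.03 = 0.1518
  cell (α,2): −0.22·log₂0.22 = 0.4806
  cell (α,3): −0.20·log₂0.20 = 0.4644
  cell (β,1): −0.11·log₂0.11 = 0.3503
  cell (β,2): −0.26·log₂0.26 = 0.5053
  cell (β,3): −0.18·log₂0.18 = 0.4453
Sum = 2.398 bits.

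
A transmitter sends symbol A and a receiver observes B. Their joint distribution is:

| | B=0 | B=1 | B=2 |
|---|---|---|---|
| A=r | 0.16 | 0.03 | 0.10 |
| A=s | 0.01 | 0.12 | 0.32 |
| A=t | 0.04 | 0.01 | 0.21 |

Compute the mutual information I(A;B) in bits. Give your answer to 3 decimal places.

0.266 bits

Marginals: p(A) = (0.2900, 0.4500, 0.2600), p(B) = (0.2100, 0.1600, 0.6300).
I(A;B) = Σ p(x,y)·log₂[p(x,y)/(p(x)p(y))].
  (r,0): 0.16·log₂(2.6273) = 0.2230
  (r,1): 0.03·log₂(0.6466) = -0.0189
  (r,2): 0.10·log₂(0.5473) = -0.0869
  (s,0): 0.01·log₂(0.1058) = -0.0324
  (s,1): 0.12·log₂(1.6667) = 0.0884
  (s,2): 0.32·log₂(1.1287) = 0.0559
  (t,0): 0.04·log₂(0.7326) = -0.0180
  (t,1): 0.01·log₂(0.2404) = -0.0206
  (t,2): 0.21·log₂(1.2821) = 0.0753
Sum = 0.266 bits.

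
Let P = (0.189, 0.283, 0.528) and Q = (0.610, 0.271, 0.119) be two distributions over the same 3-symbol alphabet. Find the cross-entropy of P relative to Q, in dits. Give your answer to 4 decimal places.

H(P,Q) = −Σ p·log₁₀ q.
  −0.189·log₁₀(0.610) = 0.04057
  −0.283·log₁₀(0.271) = 0.16047
  −0.528·log₁₀(0.119) = 0.48811
H(P,Q) = 0.6892 dits.

0.6892 dits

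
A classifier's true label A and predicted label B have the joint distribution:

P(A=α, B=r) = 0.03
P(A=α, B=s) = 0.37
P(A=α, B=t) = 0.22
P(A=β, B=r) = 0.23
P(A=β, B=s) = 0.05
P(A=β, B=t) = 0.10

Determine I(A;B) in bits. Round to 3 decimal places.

0.316 bits

Marginals: p(A) = (0.6200, 0.3800), p(B) = (0.2600, 0.4200, 0.3200).
I(A;B) = Σ p(x,y)·log₂[p(x,y)/(p(x)p(y))].
  (α,r): 0.03·log₂(0.1861) = -0.0728
  (α,s): 0.37·log₂(1.4209) = 0.1875
  (α,t): 0.22·log₂(1.1089) = 0.0328
  (β,r): 0.23·log₂(2.3279) = 0.2804
  (β,s): 0.05·log₂(0.3133) = -0.0837
  (β,t): 0.10·log₂(0.8224) = -0.0282
Sum = 0.316 bits.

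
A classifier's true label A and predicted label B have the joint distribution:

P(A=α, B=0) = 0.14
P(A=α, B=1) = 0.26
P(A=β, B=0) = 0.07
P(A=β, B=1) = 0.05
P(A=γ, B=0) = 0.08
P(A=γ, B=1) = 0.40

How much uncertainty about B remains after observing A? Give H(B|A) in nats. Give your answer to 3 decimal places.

Chain rule: H(B|A) = H(A,B) − H(A).
Marginals: p(A) = (0.4000, 0.1200, 0.4800), p(B) = (0.2900, 0.7100).
H(A,B) = 1.5300 nats; H(A) = 0.9733 nats.
H(B|A) = 1.5300 − 0.9733 = 0.557 nats.

0.557 nats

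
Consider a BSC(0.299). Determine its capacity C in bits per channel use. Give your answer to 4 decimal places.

0.1199 bits

Binary symmetric channel: C = 1 − h₂(ε) where h₂ is the binary entropy function.
h₂(0.299) = −0.299·log₂0.299 − 0.701·log₂0.701 = 0.8801.
C = 1 − 0.8801 = 0.1199 bits per channel use.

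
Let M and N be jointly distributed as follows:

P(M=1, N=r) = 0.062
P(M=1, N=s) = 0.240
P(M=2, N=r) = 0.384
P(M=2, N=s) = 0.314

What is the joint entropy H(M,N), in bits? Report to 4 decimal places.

H(M,N) = −Σ p(x,y)·log₂ p(x,y) over all 4 cells.
  cell (1,r): −0.062·log₂0.062 = 0.24872
  cell (1,s): −0.240·log₂0.240 = 0.49413
  cell (2,r): −0.384·log₂0.384 = 0.53024
  cell (2,s): −0.314·log₂0.314 = 0.52475
Sum = 1.7978 bits.

1.7978 bits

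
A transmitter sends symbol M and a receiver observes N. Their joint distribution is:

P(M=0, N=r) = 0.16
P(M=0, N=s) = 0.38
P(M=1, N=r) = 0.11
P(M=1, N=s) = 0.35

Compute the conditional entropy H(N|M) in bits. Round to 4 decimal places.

Marginals: p(M) = (0.5400, 0.4600), p(N) = (0.2700, 0.7300).
H(N|M) = Σ p(M) · H(N|M=·).
  M=0: p=0.5400, H(N|M=0) = 0.8767
  M=1: p=0.4600, H(N|M=1) = 0.7936
Weighted sum = 0.8385 bits.

0.8385 bits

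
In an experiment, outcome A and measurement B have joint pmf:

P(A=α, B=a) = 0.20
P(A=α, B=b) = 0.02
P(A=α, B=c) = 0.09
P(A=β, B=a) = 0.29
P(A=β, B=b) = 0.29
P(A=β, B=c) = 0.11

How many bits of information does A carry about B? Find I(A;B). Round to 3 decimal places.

0.110 bits

Marginals: p(A) = (0.3100, 0.6900), p(B) = (0.4900, 0.3100, 0.2000).
I(A;B) = H(A) + H(B) − H(A,B).
H(A) = 0.8932, H(B) = 1.4925, H(A,B) = 2.2760.
I(A;B) = 0.8932 + 1.4925 − 2.2760 = 0.110 bits.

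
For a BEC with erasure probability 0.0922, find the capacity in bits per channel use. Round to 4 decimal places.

Binary erasure channel: capacity C = 1 − ε.
C = 1 − 0.0922 = 0.9078 bits per channel use.

0.9078 bits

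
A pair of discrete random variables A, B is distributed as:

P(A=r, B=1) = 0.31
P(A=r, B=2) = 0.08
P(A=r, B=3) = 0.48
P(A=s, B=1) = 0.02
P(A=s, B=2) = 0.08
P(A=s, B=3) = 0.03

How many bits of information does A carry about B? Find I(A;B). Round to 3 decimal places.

0.124 bits

Marginals: p(A) = (0.8700, 0.1300), p(B) = (0.3300, 0.1600, 0.5100).
I(A;B) = Σ p(x,y)·log₂[p(x,y)/(p(x)p(y))].
  (r,1): 0.31·log₂(1.0798) = 0.0343
  (r,2): 0.08·log₂(0.5747) = -0.0639
  (r,3): 0.48·log₂(1.0818) = 0.0545
  (s,1): 0.02·log₂(0.4662) = -0.0220
  (s,2): 0.08·log₂(3.8462) = 0.1555
  (s,3): 0.03·log₂(0.4525) = -0.0343
Sum = 0.124 bits.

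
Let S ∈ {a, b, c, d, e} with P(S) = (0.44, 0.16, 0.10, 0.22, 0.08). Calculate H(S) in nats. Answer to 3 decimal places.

1.420 nats

H(S) = −Σ p·ln p.
  −(0.44)·ln(0.44) = 0.3612
  −(0.16)·ln(0.16) = 0.2932
  −(0.10)·ln(0.10) = 0.2303
  −(0.22)·ln(0.22) = 0.3331
  −(0.08)·ln(0.08) = 0.2021
Sum: 0.3612 + 0.2932 + 0.2303 + 0.3331 + 0.2021 = 1.420 nats.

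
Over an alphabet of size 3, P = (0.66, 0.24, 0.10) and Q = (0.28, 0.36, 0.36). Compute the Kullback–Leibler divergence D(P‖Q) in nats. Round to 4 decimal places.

D(P‖Q) = Σ p·ln(p/q).
  0.66·ln(0.66/0.28) = 0.56592
  0.24·ln(0.24/0.36) = -0.09731
  0.10·ln(0.10/0.36) = -0.12809
D(P‖Q) = 0.3405 nats.

0.3405 nats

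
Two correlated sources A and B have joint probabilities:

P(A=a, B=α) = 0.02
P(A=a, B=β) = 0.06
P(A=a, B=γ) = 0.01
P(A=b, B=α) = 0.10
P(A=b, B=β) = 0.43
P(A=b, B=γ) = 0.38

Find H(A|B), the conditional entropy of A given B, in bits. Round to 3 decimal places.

0.408 bits

Marginals: p(A) = (0.0900, 0.9100), p(B) = (0.1200, 0.4900, 0.3900).
H(A|B) = Σ p(B) · H(A|B=·).
  B=α: p=0.1200, H(A|B=α) = 0.6500
  B=β: p=0.4900, H(A|B=β) = 0.5364
  B=γ: p=0.3900, H(A|B=γ) = 0.1720
Weighted sum = 0.408 bits.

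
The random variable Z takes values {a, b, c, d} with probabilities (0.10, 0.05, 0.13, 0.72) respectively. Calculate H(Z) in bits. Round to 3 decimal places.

H(Z) = −Σ p·log₂ p.
  −(0.10)·log₂(0.10) = 0.3322
  −(0.05)·log₂(0.05) = 0.2161
  −(0.13)·log₂(0.13) = 0.3826
  −(0.72)·log₂(0.72) = 0.3412
Sum: 0.3322 + 0.2161 + 0.3826 + 0.3412 = 1.272 bits.

1.272 bits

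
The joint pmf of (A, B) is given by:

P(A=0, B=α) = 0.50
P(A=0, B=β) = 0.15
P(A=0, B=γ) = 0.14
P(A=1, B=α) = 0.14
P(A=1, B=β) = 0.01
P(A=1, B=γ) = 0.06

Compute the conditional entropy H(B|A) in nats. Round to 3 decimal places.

Chain rule: H(B|A) = H(A,B) − H(A).
Marginals: p(A) = (0.7900, 0.2100), p(B) = (0.6400, 0.1600, 0.2000).
H(A,B) = 1.3965 nats; H(A) = 0.5140 nats.
H(B|A) = 1.3965 − 0.5140 = 0.883 nats.

0.883 nats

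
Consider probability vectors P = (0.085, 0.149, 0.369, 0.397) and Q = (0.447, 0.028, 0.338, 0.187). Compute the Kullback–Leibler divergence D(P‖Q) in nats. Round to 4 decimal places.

0.4393 nats

D(P‖Q) = Σ p·ln(p/q).
  0.085·ln(0.085/0.447) = -0.14109
  0.149·ln(0.149/0.028) = 0.24909
  0.369·ln(0.369/0.338) = 0.03238
  0.397·ln(0.397/0.187) = 0.29887
D(P‖Q) = 0.4393 nats.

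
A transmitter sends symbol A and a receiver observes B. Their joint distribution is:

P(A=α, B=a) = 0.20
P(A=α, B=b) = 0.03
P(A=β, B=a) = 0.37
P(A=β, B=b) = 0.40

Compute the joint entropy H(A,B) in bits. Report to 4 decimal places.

H(A,B) = −Σ p(x,y)·log₂ p(x,y) over all 4 cells.
  cell (α,a): −0.20·log₂0.20 = 0.46439
  cell (α,b): −0.03·log₂0.03 = 0.15177
  cell (β,a): −0.37·log₂0.37 = 0.53073
  cell (β,b): −0.40·log₂0.40 = 0.52877
Sum = 1.6757 bits.

1.6757 bits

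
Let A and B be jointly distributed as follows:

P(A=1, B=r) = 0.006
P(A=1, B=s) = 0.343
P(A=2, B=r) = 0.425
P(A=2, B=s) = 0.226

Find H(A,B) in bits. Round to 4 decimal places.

1.5833 bits

H(A,B) = −Σ p(x,y)·log₂ p(x,y) over all 4 cells.
  cell (1,r): −0.006·log₂0.006 = 0.04428
  cell (1,s): −0.343·log₂0.343 = 0.52950
  cell (2,r): −0.425·log₂0.425 = 0.52465
  cell (2,s): −0.226·log₂0.226 = 0.48491
Sum = 1.5833 bits.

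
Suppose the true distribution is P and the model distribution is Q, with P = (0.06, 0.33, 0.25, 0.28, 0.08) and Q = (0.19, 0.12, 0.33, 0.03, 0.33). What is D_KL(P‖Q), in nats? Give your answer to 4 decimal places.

0.7073 nats

D(P‖Q) = Σ p·ln(p/q).
  0.06·ln(0.06/0.19) = -0.06916
  0.33·ln(0.33/0.12) = 0.33383
  0.25·ln(0.25/0.33) = -0.06941
  0.28·ln(0.28/0.03) = 0.62541
  0.08·ln(0.08/0.33) = -0.11337
D(P‖Q) = 0.7073 nats.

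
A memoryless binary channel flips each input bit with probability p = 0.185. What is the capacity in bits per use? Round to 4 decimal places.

Binary symmetric channel: C = 1 − h₂(ε) where h₂ is the binary entropy function.
h₂(0.185) = −0.185·log₂0.185 − 0.815·log₂0.815 = 0.6909.
C = 1 − 0.6909 = 0.3091 bits per channel use.

0.3091 bits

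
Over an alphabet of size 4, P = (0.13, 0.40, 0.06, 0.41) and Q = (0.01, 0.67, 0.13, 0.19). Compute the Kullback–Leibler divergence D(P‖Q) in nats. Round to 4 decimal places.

D(P‖Q) = Σ p·ln(p/q).
  0.13·ln(0.13/0.01) = 0.33344
  0.40·ln(0.40/0.67) = -0.20633
  0.06·ln(0.06/0.13) = -0.04639
  0.41·ln(0.41/0.19) = 0.31534
D(P‖Q) = 0.3961 nats.

0.3961 nats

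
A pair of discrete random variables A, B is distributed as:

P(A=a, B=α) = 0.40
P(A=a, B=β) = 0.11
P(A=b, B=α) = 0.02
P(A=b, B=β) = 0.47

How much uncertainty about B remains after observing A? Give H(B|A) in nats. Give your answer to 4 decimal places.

0.3495 nats

Chain rule: H(B|A) = H(A,B) − H(A).
Marginals: p(A) = (0.5100, 0.4900), p(B) = (0.4200, 0.5800).
H(A,B) = 1.0424 nats; H(A) = 0.6929 nats.
H(B|A) = 1.0424 − 0.6929 = 0.3495 nats.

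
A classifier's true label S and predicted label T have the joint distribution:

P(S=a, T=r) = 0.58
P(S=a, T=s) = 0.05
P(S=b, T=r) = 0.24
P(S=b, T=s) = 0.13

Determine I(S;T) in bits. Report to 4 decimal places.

0.0821 bits

Marginals: p(S) = (0.6300, 0.3700), p(T) = (0.8200, 0.1800).
I(S;T) = Σ p(x,y)·log₂[p(x,y)/(p(x)p(y))].
  (a,r): 0.58·log₂(1.1227) = 0.09686
  (a,s): 0.05·log₂(0.4409) = -0.05907
  (b,r): 0.24·log₂(0.7910) = -0.08116
  (b,s): 0.13·log₂(1.9520) = 0.12544
Sum = 0.0821 bits.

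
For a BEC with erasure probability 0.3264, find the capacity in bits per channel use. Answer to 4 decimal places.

0.6736 bits

Binary erasure channel: capacity C = 1 − ε.
C = 1 − 0.3264 = 0.6736 bits per channel use.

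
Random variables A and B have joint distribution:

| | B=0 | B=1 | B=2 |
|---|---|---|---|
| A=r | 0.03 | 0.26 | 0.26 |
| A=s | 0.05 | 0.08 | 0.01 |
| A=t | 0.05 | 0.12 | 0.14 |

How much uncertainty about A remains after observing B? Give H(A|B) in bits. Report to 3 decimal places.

Marginals: p(A) = (0.5500, 0.1400, 0.3100), p(B) = (0.1300, 0.4600, 0.4100).
H(A|B) = Σ p(B) · H(A|B=·).
  B=0: p=0.1300, H(A|B=0) = 1.5486
  B=1: p=0.4600, H(A|B=1) = 1.4098
  B=2: p=0.4100, H(A|B=2) = 1.0767
Weighted sum = 1.291 bits.

1.291 bits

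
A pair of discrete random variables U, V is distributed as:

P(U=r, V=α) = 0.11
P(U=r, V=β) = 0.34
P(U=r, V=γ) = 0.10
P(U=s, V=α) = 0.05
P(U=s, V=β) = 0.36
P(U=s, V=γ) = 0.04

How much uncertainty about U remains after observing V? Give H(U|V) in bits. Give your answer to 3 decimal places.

Chain rule: H(U|V) = H(U,V) − H(V).
Marginals: p(U) = (0.5500, 0.4500), p(V) = (0.1600, 0.7000, 0.1400).
H(U,V) = 2.1441 bits; H(V) = 1.1803 bits.
H(U|V) = 2.1441 − 1.1803 = 0.964 bits.

0.964 bits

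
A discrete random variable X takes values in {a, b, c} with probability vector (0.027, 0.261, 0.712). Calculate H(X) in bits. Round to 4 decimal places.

0.9954 bits

H(X) = −Σ p·log₂ p.
  −(0.027)·log₂(0.027) = 0.14069
  −(0.261)·log₂(0.261) = 0.50579
  −(0.712)·log₂(0.712) = 0.34892
Sum: 0.14069 + 0.50579 + 0.34892 = 0.9954 bits.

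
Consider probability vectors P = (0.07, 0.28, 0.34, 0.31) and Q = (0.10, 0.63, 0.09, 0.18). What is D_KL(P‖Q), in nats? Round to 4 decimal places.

D(P‖Q) = Σ p·ln(p/q).
  0.07·ln(0.07/0.10) = -0.02497
  0.28·ln(0.28/0.63) = -0.22706
  0.34·ln(0.34/0.09) = 0.45191
  0.31·ln(0.31/0.18) = 0.16852
D(P‖Q) = 0.3684 nats.

0.3684 nats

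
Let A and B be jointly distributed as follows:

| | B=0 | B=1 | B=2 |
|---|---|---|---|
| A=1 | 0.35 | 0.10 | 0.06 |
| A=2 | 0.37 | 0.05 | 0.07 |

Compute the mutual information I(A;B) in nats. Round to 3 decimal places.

0.009 nats

Marginals: p(A) = (0.5100, 0.4900), p(B) = (0.7200, 0.1500, 0.1300).
I(A;B) = Σ p(x,y)·ln[p(x,y)/(p(x)p(y))].
  (1,0): 0.35·ln(0.9532) = -0.0168
  (1,1): 0.10·ln(1.3072) = 0.0268
  (1,2): 0.06·ln(0.9050) = -0.0060
  (2,0): 0.37·ln(1.0488) = 0.0176
  (2,1): 0.05·ln(0.6803) = -0.0193
  (2,2): 0.07·ln(1.0989) = 0.0066
Sum = 0.009 nats.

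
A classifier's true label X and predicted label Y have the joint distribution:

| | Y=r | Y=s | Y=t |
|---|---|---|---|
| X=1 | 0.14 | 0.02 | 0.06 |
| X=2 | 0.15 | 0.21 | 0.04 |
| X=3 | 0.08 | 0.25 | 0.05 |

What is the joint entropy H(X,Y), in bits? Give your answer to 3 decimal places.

2.830 bits

H(X,Y) = −Σ p(x,y)·log₂ p(x,y) over all 9 cells.
  cell (1,r): −0.14·log₂0.14 = 0.3971
  cell (1,s): −0.02·log₂0.02 = 0.1129
  cell (1,t): −0.06·log₂0.06 = 0.2435
  cell (2,r): −0.15·log₂0.15 = 0.4105
  cell (2,s): −0.21·log₂0.21 = 0.4728
  cell (2,t): −0.04·log₂0.04 = 0.1858
  cell (3,r): −0.08·log₂0.08 = 0.2915
  cell (3,s): −0.25·log₂0.25 = 0.5000
  cell (3,t): −0.05·log₂0.05 = 0.2161
Sum = 2.830 bits.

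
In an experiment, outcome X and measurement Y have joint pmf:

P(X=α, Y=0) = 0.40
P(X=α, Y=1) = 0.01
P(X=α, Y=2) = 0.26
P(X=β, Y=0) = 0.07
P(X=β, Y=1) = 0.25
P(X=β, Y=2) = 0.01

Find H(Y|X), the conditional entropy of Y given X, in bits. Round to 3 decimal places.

1.021 bits

Marginals: p(X) = (0.6700, 0.3300), p(Y) = (0.4700, 0.2600, 0.2700).
H(Y|X) = Σ p(X) · H(Y|X=·).
  X=α: p=0.6700, H(Y|X=α) = 1.0648
  X=β: p=0.3300, H(Y|X=β) = 0.9308
Weighted sum = 1.021 bits.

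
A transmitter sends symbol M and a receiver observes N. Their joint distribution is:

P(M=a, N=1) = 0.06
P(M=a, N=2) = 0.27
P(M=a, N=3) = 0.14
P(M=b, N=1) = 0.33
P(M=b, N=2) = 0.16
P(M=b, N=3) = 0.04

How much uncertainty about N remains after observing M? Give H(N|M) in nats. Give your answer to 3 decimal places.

0.894 nats

Chain rule: H(N|M) = H(M,N) − H(M).
Marginals: p(M) = (0.4700, 0.5300), p(N) = (0.3900, 0.4300, 0.1800).
H(M,N) = 1.5854 nats; H(M) = 0.6913 nats.
H(N|M) = 1.5854 − 0.6913 = 0.894 nats.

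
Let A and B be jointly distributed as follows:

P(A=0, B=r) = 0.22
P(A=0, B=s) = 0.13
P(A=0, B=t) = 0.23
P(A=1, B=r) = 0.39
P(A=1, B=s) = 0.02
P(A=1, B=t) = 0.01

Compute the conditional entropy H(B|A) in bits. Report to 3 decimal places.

1.079 bits

Marginals: p(A) = (0.5800, 0.4200), p(B) = (0.6100, 0.1500, 0.2400).
H(B|A) = Σ p(A) · H(B|A=·).
  A=0: p=0.5800, H(B|A=0) = 1.5432
  A=1: p=0.4200, H(B|A=1) = 0.4368
Weighted sum = 1.079 bits.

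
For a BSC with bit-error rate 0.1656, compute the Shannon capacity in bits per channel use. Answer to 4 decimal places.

0.3525 bits

Binary symmetric channel: C = 1 − h₂(ε) where h₂ is the binary entropy function.
h₂(0.1656) = −0.1656·log₂0.1656 − 0.8344·log₂0.8344 = 0.6475.
C = 1 − 0.6475 = 0.3525 bits per channel use.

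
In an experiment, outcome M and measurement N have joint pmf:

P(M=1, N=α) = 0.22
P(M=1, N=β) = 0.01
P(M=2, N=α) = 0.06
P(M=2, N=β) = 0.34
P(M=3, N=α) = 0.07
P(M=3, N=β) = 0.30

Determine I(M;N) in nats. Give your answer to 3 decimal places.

Marginals: p(M) = (0.2300, 0.4000, 0.3700), p(N) = (0.3500, 0.6500).
I(M;N) = H(M) + H(N) − H(M,N).
H(M) = 1.0724, H(N) = 0.6474, H(M,N) = 1.4621.
I(M;N) = 1.0724 + 0.6474 − 1.4621 = 0.258 nats.

0.258 nats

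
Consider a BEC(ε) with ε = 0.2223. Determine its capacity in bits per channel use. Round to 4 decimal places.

Binary erasure channel: capacity C = 1 − ε.
C = 1 − 0.2223 = 0.7777 bits per channel use.

0.7777 bits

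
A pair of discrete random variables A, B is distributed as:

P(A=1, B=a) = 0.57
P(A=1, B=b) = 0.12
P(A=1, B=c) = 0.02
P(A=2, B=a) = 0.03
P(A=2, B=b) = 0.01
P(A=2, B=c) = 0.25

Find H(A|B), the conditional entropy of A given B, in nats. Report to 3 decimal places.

0.226 nats

Chain rule: H(A|B) = H(A,B) − H(B).
Marginals: p(A) = (0.7100, 0.2900), p(B) = (0.6000, 0.1300, 0.2700).
H(A,B) = 1.1509 nats; H(B) = 0.9252 nats.
H(A|B) = 1.1509 − 0.9252 = 0.226 nats.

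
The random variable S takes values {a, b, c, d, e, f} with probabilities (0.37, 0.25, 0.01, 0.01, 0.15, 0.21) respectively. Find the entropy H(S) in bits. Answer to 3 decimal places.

H(S) = −Σ p·log₂ p.
  −(0.37)·log₂(0.37) = 0.5307
  −(0.25)·log₂(0.25) = 0.5000
  −(0.01)·log₂(0.01) = 0.0664
  −(0.01)·log₂(0.01) = 0.0664
  −(0.15)·log₂(0.15) = 0.4105
  −(0.21)·log₂(0.21) = 0.4728
Sum: 0.5307 + 0.5000 + 0.0664 + 0.0664 + 0.4105 + 0.4728 = 2.047 bits.

2.047 bits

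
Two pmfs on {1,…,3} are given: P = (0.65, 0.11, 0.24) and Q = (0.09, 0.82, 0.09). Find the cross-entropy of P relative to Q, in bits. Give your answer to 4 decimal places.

3.1233 bits

H(P,Q) = −Σ p·log₂ q.
  −0.65·log₂(0.09) = 2.25806
  −0.11·log₂(0.82) = 0.03149
  −0.24·log₂(0.09) = 0.83374
H(P,Q) = 3.1233 bits.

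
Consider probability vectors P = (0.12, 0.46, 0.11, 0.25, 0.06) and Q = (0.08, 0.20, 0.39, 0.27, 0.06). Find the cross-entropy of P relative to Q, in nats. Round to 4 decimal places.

H(P,Q) = −Σ p·ln q.
  −0.12·ln(0.08) = 0.30309
  −0.46·ln(0.20) = 0.74034
  −0.11·ln(0.39) = 0.10358
  −0.25·ln(0.27) = 0.32733
  −0.06·ln(0.06) = 0.16880
H(P,Q) = 1.6431 nats.

1.6431 nats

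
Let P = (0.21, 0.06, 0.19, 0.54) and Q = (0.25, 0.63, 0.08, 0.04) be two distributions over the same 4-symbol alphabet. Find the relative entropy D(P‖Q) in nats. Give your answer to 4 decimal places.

1.3921 nats

D(P‖Q) = Σ p·ln(p/q).
  0.21·ln(0.21/0.25) = -0.03661
  0.06·ln(0.06/0.63) = -0.14108
  0.19·ln(0.19/0.08) = 0.16435
  0.54·ln(0.54/0.04) = 1.40545
D(P‖Q) = 1.3921 nats.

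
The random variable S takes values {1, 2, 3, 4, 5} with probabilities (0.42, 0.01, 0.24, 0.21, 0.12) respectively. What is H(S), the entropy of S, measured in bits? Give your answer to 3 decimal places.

H(S) = −Σ p·log₂ p.
  −(0.42)·log₂(0.42) = 0.5256
  −(0.01)·log₂(0.01) = 0.0664
  −(0.24)·log₂(0.24) = 0.4941
  −(0.21)·log₂(0.21) = 0.4728
  −(0.12)·log₂(0.12) = 0.3671
Sum: 0.5256 + 0.0664 + 0.4941 + 0.4728 + 0.3671 = 1.926 bits.

1.926 bits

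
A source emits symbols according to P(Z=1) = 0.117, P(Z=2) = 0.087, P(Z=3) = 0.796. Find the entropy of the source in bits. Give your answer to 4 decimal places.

H(Z) = −Σ p·log₂ p.
  −(0.117)·log₂(0.117) = 0.36216
  −(0.087)·log₂(0.087) = 0.30649
  −(0.796)·log₂(0.796) = 0.26201
Sum: 0.36216 + 0.30649 + 0.26201 = 0.9307 bits.

0.9307 bits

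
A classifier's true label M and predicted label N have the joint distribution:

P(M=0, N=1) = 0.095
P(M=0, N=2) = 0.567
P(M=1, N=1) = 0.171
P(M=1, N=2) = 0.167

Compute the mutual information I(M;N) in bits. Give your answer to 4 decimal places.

0.1049 bits

Marginals: p(M) = (0.6620, 0.3380), p(N) = (0.2660, 0.7340).
I(M;N) = Σ p(x,y)·log₂[p(x,y)/(p(x)p(y))].
  (0,1): 0.095·log₂(0.5395) = -0.08458
  (0,2): 0.567·log₂(1.1669) = 0.12625
  (1,1): 0.171·log₂(1.9019) = 0.15860
  (1,2): 0.167·log₂(0.6731) = -0.09536
Sum = 0.1049 bits.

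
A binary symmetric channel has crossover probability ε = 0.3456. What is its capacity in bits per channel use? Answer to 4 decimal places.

0.0699 bits

Binary symmetric channel: C = 1 − h₂(ε) where h₂ is the binary entropy function.
h₂(0.3456) = −0.3456·log₂0.3456 − 0.6544·log₂0.6544 = 0.9301.
C = 1 − 0.9301 = 0.0699 bits per channel use.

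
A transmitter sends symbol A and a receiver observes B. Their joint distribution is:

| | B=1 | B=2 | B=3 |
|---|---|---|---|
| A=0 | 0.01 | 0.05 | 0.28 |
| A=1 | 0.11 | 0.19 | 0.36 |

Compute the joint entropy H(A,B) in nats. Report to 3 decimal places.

1.478 nats

H(A,B) = −Σ p(x,y)·ln p(x,y) over all 6 cells.
  cell (0,1): −0.01·ln0.01 = 0.0461
  cell (0,2): −0.05·ln0.05 = 0.1498
  cell (0,3): −0.28·ln0.28 = 0.3564
  cell (1,1): −0.11·ln0.11 = 0.2428
  cell (1,2): −0.19·ln0.19 = 0.3155
  cell (1,3): −0.36·ln0.36 = 0.3678
Sum = 1.478 nats.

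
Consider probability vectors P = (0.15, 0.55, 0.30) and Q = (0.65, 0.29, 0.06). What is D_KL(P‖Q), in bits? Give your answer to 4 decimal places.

0.8871 bits

D(P‖Q) = Σ p·log₂(p/q).
  0.15·log₂(0.15/0.65) = -0.31732
  0.55·log₂(0.55/0.29) = 0.50786
  0.30·log₂(0.30/0.06) = 0.69658
D(P‖Q) = 0.8871 bits.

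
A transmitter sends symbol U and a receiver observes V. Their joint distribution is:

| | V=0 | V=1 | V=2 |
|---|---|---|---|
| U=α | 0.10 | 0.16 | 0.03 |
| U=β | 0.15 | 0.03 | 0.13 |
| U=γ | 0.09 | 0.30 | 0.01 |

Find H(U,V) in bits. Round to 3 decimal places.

H(U,V) = −Σ p(x,y)·log₂ p(x,y) over all 9 cells.
  cell (α,0): −0.10·log₂0.10 = 0.3322
  cell (α,1): −0.16·log₂0.16 = 0.4230
  cell (α,2): −0.03·log₂0.03 = 0.1518
  cell (β,0): −0.15·log₂0.15 = 0.4105
  cell (β,1): −0.03·log₂0.03 = 0.1518
  cell (β,2): −0.13·log₂0.13 = 0.3826
  cell (γ,0): −0.09·log₂0.09 = 0.3127
  cell (γ,1): −0.30·log₂0.30 = 0.5211
  cell (γ,2): −0.01·log₂0.01 = 0.0664
Sum = 2.752 bits.

2.752 bits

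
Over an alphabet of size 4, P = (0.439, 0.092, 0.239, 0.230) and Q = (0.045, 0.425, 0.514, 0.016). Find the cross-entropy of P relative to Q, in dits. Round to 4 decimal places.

H(P,Q) = −Σ p·log₁₀ q.
  −0.439·log₁₀(0.045) = 0.59124
  −0.092·log₁₀(0.425) = 0.03419
  −0.239·log₁₀(0.514) = 0.06908
  −0.230·log₁₀(0.016) = 0.41305
H(P,Q) = 1.1076 dits.

1.1076 dits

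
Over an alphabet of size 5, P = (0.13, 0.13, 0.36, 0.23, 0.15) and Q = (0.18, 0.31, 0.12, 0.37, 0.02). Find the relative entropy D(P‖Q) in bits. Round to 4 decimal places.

D(P‖Q) = Σ p·log₂(p/q).
  0.13·log₂(0.13/0.18) = -0.06103
  0.13·log₂(0.13/0.31) = -0.16299
  0.36·log₂(0.36/0.12) = 0.57059
  0.23·log₂(0.23/0.37) = -0.15776
  0.15·log₂(0.15/0.02) = 0.43603
D(P‖Q) = 0.6248 bits.

0.6248 bits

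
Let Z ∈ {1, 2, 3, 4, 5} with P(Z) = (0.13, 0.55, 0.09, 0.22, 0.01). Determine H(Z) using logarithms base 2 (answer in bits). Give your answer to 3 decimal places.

1.717 bits

H(Z) = −Σ p·log₂ p.
  −(0.13)·log₂(0.13) = 0.3826
  −(0.55)·log₂(0.55) = 0.4744
  −(0.09)·log₂(0.09) = 0.3127
  −(0.22)·log₂(0.22) = 0.4806
  −(0.01)·log₂(0.01) = 0.0664
Sum: 0.3826 + 0.4744 + 0.3127 + 0.4806 + 0.0664 = 1.717 bits.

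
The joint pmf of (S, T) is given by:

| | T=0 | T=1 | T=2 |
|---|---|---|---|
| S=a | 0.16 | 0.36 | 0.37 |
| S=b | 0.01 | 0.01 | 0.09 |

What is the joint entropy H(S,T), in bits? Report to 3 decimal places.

1.930 bits

H(S,T) = −Σ p(x,y)·log₂ p(x,y) over all 6 cells.
  cell (a,0): −0.16·log₂0.16 = 0.4230
  cell (a,1): −0.36·log₂0.36 = 0.5306
  cell (a,2): −0.37·log₂0.37 = 0.5307
  cell (b,0): −0.01·log₂0.01 = 0.0664
  cell (b,1): −0.01·log₂0.01 = 0.0664
  cell (b,2): −0.09·log₂0.09 = 0.3127
Sum = 1.930 bits.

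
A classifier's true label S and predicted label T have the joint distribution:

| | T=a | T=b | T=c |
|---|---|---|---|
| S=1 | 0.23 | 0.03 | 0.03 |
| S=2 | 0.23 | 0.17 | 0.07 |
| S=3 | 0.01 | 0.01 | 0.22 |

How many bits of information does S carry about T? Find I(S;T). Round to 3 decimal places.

Marginals: p(S) = (0.2900, 0.4700, 0.2400), p(T) = (0.4700, 0.2100, 0.3200).
I(S;T) = H(S) + H(T) − H(S,T).
H(S) = 1.5240, H(T) = 1.5108, H(S,T) = 2.5955.
I(S;T) = 1.5240 + 1.5108 − 2.5955 = 0.439 bits.

0.439 bits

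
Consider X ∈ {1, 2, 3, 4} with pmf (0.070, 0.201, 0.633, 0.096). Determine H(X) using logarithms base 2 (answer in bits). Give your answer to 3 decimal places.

H(X) = −Σ p·log₂ p.
  −(0.070)·log₂(0.070) = 0.2686
  −(0.201)·log₂(0.201) = 0.4653
  −(0.633)·log₂(0.633) = 0.4176
  −(0.096)·log₂(0.096) = 0.3246
Sum: 0.2686 + 0.4653 + 0.4176 + 0.3246 = 1.476 bits.

1.476 bits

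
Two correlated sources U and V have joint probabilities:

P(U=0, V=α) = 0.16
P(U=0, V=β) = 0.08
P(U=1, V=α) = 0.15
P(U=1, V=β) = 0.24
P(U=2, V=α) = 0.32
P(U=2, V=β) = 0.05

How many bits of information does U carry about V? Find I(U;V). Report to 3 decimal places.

Marginals: p(U) = (0.2400, 0.3900, 0.3700), p(V) = (0.6300, 0.3700).
I(U;V) = Σ p(x,y)·log₂[p(x,y)/(p(x)p(y))].
  (0,α): 0.16·log₂(1.0582) = 0.0131
  (0,β): 0.08·log₂(0.9009) = -0.0120
  (1,α): 0.15·log₂(0.6105) = -0.1068
  (1,β): 0.24·log₂(1.6632) = 0.1762
  (2,α): 0.32·log₂(1.3728) = 0.1463
  (2,β): 0.05·log₂(0.3652) = -0.0727
Sum = 0.144 bits.

0.144 bits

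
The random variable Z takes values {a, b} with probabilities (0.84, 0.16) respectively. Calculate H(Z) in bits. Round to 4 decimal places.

0.6343 bits

H(Z) = −Σ p·log₂ p.
  −(0.84)·log₂(0.84) = 0.21129
  −(0.16)·log₂(0.16) = 0.42302
Sum: 0.21129 + 0.42302 = 0.6343 bits.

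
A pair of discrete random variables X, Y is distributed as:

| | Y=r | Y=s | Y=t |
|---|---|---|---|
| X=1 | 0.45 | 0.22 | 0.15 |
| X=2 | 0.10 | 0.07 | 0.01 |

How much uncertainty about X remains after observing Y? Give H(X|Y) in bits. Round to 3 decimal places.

0.661 bits

Marginals: p(X) = (0.8200, 0.1800), p(Y) = (0.5500, 0.2900, 0.1600).
H(X|Y) = Σ p(Y) · H(X|Y=·).
  Y=r: p=0.5500, H(X|Y=r) = 0.6840
  Y=s: p=0.2900, H(X|Y=s) = 0.7973
  Y=t: p=0.1600, H(X|Y=t) = 0.3373
Weighted sum = 0.661 bits.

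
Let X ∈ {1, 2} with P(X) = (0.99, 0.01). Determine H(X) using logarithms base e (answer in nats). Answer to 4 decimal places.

0.0560 nats

H(X) = −Σ p·ln p.
  −(0.99)·ln(0.99) = 0.00995
  −(0.01)·ln(0.01) = 0.04605
Sum: 0.00995 + 0.04605 = 0.0560 nats.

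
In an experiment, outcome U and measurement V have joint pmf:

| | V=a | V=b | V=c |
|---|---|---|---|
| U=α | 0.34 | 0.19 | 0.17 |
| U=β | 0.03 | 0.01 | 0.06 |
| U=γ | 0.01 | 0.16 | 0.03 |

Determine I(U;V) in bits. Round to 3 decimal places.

0.201 bits

Marginals: p(U) = (0.7000, 0.1000, 0.2000), p(V) = (0.3800, 0.3600, 0.2600).
I(U;V) = Σ p(x,y)·log₂[p(x,y)/(p(x)p(y))].
  (α,a): 0.34·log₂(1.2782) = 0.1204
  (α,b): 0.19·log₂(0.7540) = -0.0774
  (α,c): 0.17·log₂(0.9341) = -0.0167
  (β,a): 0.03·log₂(0.7895) = -0.0102
  (β,b): 0.01·log₂(0.2778) = -0.0185
  (β,c): 0.06·log₂(2.3077) = 0.0724
  (γ,a): 0.01·log₂(0.1316) = -0.0293
  (γ,b): 0.16·log₂(2.2222) = 0.1843
  (γ,c): 0.03·log₂(0.5769) = -0.0238
Sum = 0.201 bits.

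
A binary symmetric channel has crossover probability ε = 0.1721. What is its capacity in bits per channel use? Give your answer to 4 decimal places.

Binary symmetric channel: C = 1 − h₂(ε) where h₂ is the binary entropy function.
h₂(0.1721) = −0.1721·log₂0.1721 − 0.8279·log₂0.8279 = 0.6625.
C = 1 − 0.6625 = 0.3375 bits per channel use.

0.3375 bits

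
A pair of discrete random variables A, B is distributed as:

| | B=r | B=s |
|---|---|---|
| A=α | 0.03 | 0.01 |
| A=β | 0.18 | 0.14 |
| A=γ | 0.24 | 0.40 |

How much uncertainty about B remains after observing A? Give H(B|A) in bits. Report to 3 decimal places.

Chain rule: H(B|A) = H(A,B) − H(A).
Marginals: p(A) = (0.0400, 0.3200, 0.6400), p(B) = (0.4500, 0.5500).
H(A,B) = 2.0835 bits; H(A) = 1.1239 bits.
H(B|A) = 2.0835 − 1.1239 = 0.960 bits.

0.960 bits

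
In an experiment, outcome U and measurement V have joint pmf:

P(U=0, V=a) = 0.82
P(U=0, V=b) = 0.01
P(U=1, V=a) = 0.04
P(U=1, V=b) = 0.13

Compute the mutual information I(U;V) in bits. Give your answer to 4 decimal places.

0.3723 bits

Marginals: p(U) = (0.8300, 0.1700), p(V) = (0.8600, 0.1400).
I(U;V) = Σ p(x,y)·log₂[p(x,y)/(p(x)p(y))].
  (0,a): 0.82·log₂(1.1488) = 0.16409
  (0,b): 0.01·log₂(0.0861) = -0.03539
  (1,a): 0.04·log₂(0.2736) = -0.07479
  (1,b): 0.13·log₂(5.4622) = 0.31843
Sum = 0.3723 bits.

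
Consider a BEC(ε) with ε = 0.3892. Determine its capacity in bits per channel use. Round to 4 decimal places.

0.6108 bits

Binary erasure channel: capacity C = 1 − ε.
C = 1 − 0.3892 = 0.6108 bits per channel use.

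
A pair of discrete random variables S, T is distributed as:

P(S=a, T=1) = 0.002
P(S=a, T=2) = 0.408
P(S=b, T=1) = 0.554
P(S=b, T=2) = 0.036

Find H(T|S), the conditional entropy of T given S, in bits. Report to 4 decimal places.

Marginals: p(S) = (0.4100, 0.5900), p(T) = (0.5560, 0.4440).
H(T|S) = Σ p(S) · H(T|S=·).
  S=a: p=0.4100, H(T|S=a) = 0.0445
  S=b: p=0.5900, H(T|S=b) = 0.3315
Weighted sum = 0.2138 bits.

0.2138 bits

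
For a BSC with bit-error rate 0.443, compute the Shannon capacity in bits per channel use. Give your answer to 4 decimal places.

0.0094 bits

Binary symmetric channel: C = 1 − h₂(ε) where h₂ is the binary entropy function.
h₂(0.443) = −0.443·log₂0.443 − 0.557·log₂0.557 = 0.9906.
C = 1 − 0.9906 = 0.0094 bits per channel use.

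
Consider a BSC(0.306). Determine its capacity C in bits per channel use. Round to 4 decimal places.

0.1115 bits

Binary symmetric channel: C = 1 − h₂(ε) where h₂ is the binary entropy function.
h₂(0.306) = −0.306·log₂0.306 − 0.694·log₂0.694 = 0.8885.
C = 1 − 0.8885 = 0.1115 bits per channel use.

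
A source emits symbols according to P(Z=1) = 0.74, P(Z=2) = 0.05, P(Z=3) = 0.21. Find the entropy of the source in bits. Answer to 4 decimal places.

1.0104 bits

H(Z) = −Σ p·log₂ p.
  −(0.74)·log₂(0.74) = 0.32146
  −(0.05)·log₂(0.05) = 0.21610
  −(0.21)·log₂(0.21) = 0.47282
Sum: 0.32146 + 0.21610 + 0.47282 = 1.0104 bits.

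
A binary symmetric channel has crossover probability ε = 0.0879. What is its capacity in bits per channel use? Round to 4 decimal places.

0.5706 bits

Binary symmetric channel: C = 1 − h₂(ε) where h₂ is the binary entropy function.
h₂(0.0879) = −0.0879·log₂0.0879 − 0.9121·log₂0.9121 = 0.4294.
C = 1 − 0.4294 = 0.5706 bits per channel use.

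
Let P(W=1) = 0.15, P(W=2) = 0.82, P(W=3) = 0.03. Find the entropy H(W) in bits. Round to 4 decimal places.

H(W) = −Σ p·log₂ p.
  −(0.15)·log₂(0.15) = 0.41054
  −(0.82)·log₂(0.82) = 0.23477
  −(0.03)·log₂(0.03) = 0.15177
Sum: 0.41054 + 0.23477 + 0.15177 = 0.7971 bits.

0.7971 bits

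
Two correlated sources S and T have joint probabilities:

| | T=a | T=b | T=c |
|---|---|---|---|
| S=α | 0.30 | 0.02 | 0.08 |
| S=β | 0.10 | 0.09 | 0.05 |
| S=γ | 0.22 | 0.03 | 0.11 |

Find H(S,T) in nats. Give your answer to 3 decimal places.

1.919 nats

H(S,T) = −Σ p(x,y)·ln p(x,y) over all 9 cells.
  cell (α,a): −0.30·ln0.30 = 0.3612
  cell (α,b): −0.02·ln0.02 = 0.0782
  cell (α,c): −0.08·ln0.08 = 0.2021
  cell (β,a): −0.10·ln0.10 = 0.2303
  cell (β,b): −0.09·ln0.09 = 0.2167
  cell (β,c): −0.05·ln0.05 = 0.1498
  cell (γ,a): −0.22·ln0.22 = 0.3331
  cell (γ,b): −0.03·ln0.03 = 0.1052
  cell (γ,c): −0.11·ln0.11 = 0.2428
Sum = 1.919 nats.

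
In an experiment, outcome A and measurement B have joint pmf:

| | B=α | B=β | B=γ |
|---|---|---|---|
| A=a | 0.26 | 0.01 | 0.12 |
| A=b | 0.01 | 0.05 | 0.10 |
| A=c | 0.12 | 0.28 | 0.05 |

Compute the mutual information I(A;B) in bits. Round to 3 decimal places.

Marginals: p(A) = (0.3900, 0.1600, 0.4500), p(B) = (0.3900, 0.3400, 0.2700).
I(A;B) = H(A) + H(B) − H(A,B).
H(A) = 1.4712, H(B) = 1.5690, H(A,B) = 2.6509.
I(A;B) = 1.4712 + 1.5690 − 2.6509 = 0.389 bits.

0.389 bits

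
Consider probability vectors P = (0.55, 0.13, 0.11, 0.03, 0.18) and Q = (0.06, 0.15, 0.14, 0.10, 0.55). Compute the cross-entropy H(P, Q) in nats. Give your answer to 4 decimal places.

2.1870 nats

H(P,Q) = −Σ p·ln q.
  −0.55·ln(0.06) = 1.54738
  −0.13·ln(0.15) = 0.24663
  −0.11·ln(0.14) = 0.21627
  −0.03·ln(0.10) = 0.06908
  −0.18·ln(0.55) = 0.10761
H(P,Q) = 2.1870 nats.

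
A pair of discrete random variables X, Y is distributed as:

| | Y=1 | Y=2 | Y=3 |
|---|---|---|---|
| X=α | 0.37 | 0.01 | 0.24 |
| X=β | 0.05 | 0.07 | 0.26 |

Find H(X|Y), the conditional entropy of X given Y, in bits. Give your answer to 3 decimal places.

0.764 bits

Chain rule: H(X|Y) = H(X,Y) − H(Y).
Marginals: p(X) = (0.6200, 0.3800), p(Y) = (0.4200, 0.0800, 0.5000).
H(X,Y) = 2.0812 bits; H(Y) = 1.3172 bits.
H(X|Y) = 2.0812 − 1.3172 = 0.764 bits.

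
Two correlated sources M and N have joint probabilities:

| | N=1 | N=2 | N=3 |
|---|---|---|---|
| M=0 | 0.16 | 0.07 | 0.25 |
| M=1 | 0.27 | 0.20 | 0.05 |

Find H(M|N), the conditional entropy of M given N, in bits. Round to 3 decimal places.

0.827 bits

Chain rule: H(M|N) = H(M,N) − H(N).
Marginals: p(M) = (0.4800, 0.5200), p(N) = (0.4300, 0.2700, 0.3000).
H(M,N) = 2.3821 bits; H(N) = 1.5547 bits.
H(M|N) = 2.3821 − 1.5547 = 0.827 bits.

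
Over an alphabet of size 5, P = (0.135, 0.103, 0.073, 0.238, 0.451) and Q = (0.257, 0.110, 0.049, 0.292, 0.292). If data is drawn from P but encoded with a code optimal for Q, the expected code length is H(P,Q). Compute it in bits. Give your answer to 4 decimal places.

2.1339 bits

H(P,Q) = −Σ p·log₂ q.
  −0.135·log₂(0.257) = 0.26462
  −0.103·log₂(0.110) = 0.32800
  −0.073·log₂(0.049) = 0.31763
  −0.238·log₂(0.292) = 0.42268
  −0.451·log₂(0.292) = 0.80096
H(P,Q) = 2.1339 bits.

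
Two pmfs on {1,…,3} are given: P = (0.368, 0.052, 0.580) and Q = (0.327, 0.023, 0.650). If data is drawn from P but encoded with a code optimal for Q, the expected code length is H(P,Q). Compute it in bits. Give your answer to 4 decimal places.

H(P,Q) = −Σ p·log₂ q.
  −0.368·log₂(0.327) = 0.59345
  −0.052·log₂(0.023) = 0.28300
  −0.580·log₂(0.650) = 0.36046
H(P,Q) = 1.2369 bits.

1.2369 bits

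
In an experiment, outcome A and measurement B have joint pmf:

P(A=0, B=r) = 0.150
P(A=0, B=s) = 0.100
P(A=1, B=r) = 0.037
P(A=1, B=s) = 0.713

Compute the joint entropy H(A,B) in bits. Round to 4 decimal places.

1.2667 bits

H(A,B) = −Σ p(x,y)·log₂ p(x,y) over all 4 cells.
  cell (0,r): −0.150·log₂0.150 = 0.41054
  cell (0,s): −0.100·log₂0.100 = 0.33219
  cell (1,r): −0.037·log₂0.037 = 0.17598
  cell (1,s): −0.713·log₂0.713 = 0.34796
Sum = 1.2667 bits.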